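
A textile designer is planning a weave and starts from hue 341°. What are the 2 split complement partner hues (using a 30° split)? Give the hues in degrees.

131° and 191°

Split-complementary hues sit 30° either side of the complement.
Complement of 341°: 341 + 180 = 521 → 521 − 360 = 161°
161 − 30 = 131°
161 + 30 = 191°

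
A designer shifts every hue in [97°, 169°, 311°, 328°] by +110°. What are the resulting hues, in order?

97 + 110 = 207°
169 + 110 = 279°
311 + 110 = 421 → 421 − 360 = 61°
328 + 110 = 438 → 438 − 360 = 78°

207°, 279°, 61°, 78°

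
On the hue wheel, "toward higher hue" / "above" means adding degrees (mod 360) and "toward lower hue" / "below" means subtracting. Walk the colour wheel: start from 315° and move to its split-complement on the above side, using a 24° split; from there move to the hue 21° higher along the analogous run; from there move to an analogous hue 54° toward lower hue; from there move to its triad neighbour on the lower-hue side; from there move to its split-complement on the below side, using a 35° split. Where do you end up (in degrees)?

151°

+204° (split-comp 24° ↑): 315 + 204 = 519 → 519 − 360 = 159°
+21° (analog 21° ↑): 159 + 21 = 180°
−54° (analog 54° ↓): 180 − 54 = 126°
−120° (triadic ↓): 126 − 120 = 6°
+145° (split-comp 35° ↓): 6 + 145 = 151°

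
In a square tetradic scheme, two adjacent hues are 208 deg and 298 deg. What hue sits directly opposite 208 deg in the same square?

28°

A square tetradic scheme places four hues 90° apart; opposite corners are 180° apart.
208 + 180 = 388 → 388 − 360 = 28°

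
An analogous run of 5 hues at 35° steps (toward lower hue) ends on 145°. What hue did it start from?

285°

4 steps of 35° (toward lower hue) give a net shift of −140°.
Start = end − shift: 145 + 140 = 285°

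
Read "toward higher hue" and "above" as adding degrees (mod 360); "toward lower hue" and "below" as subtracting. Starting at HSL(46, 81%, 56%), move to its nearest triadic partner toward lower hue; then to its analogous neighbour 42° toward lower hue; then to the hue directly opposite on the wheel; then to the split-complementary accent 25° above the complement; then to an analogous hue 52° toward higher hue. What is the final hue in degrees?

321°

triadic ↓ −120°: 46 − 120 = -74 → -74 + 360 = 286°
analog 42° ↓ −42°: 286 − 42 = 244°
complement +180°: 244 + 180 = 424 → 424 − 360 = 64°
split-comp 25° ↑ +205°: 64 + 205 = 269°
analog 52° ↑ +52°: 269 + 52 = 321°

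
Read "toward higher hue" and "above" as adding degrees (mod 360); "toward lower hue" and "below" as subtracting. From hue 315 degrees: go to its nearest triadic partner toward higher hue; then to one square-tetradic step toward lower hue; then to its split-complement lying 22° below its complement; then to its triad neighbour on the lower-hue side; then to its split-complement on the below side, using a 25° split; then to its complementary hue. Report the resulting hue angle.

358°

315 + 120 = 435 → 435 − 360 = 75°   (triadic ↑)
75 − 90 = -15 → -15 + 360 = 345°   (square ↓)
345 + 158 = 503 → 503 − 360 = 143°   (split-comp 22° ↓)
143 − 120 = 23°   (triadic ↓)
23 + 155 = 178°   (split-comp 25° ↓)
178 + 180 = 358°   (complement)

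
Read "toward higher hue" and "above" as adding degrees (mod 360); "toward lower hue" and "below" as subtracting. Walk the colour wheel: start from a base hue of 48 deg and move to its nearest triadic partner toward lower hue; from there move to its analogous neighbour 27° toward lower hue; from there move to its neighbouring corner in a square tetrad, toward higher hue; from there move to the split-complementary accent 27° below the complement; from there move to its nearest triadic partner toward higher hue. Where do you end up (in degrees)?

264°

−120° (triadic ↓): 48 − 120 = -72 → -72 + 360 = 288°
−27° (analog 27° ↓): 288 − 27 = 261°
+90° (square ↑): 261 + 90 = 351°
+153° (split-comp 27° ↓): 351 + 153 = 504 → 504 − 360 = 144°
+120° (triadic ↑): 144 + 120 = 264°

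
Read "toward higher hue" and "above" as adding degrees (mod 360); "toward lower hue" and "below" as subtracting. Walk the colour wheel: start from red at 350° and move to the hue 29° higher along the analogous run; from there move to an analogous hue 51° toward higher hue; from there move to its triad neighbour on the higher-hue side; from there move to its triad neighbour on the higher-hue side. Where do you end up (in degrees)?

analog 29° ↑ +29°: 350 + 29 = 379 → 379 − 360 = 19°
analog 51° ↑ +51°: 19 + 51 = 70°
triadic ↑ +120°: 70 + 120 = 190°
triadic ↑ +120°: 190 + 120 = 310°

310°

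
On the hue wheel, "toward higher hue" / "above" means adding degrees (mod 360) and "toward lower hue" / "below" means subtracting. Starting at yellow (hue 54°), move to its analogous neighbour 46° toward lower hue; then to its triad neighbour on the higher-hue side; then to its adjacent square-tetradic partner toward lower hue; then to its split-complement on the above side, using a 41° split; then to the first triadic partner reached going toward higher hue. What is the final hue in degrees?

−46° (analog 46° ↓): 54 − 46 = 8°
+120° (triadic ↑): 8 + 120 = 128°
−90° (square ↓): 128 − 90 = 38°
+221° (split-comp 41° ↑): 38 + 221 = 259°
+120° (triadic ↑): 259 + 120 = 379 → 379 − 360 = 19°

19°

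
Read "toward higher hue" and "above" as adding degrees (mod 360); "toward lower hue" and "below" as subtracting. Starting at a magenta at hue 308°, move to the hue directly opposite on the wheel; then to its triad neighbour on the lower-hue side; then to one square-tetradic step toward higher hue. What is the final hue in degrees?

308 + 180 = 488 → 488 − 360 = 128°   (complement)
128 − 120 = 8°   (triadic ↓)
8 + 90 = 98°   (square ↑)

98°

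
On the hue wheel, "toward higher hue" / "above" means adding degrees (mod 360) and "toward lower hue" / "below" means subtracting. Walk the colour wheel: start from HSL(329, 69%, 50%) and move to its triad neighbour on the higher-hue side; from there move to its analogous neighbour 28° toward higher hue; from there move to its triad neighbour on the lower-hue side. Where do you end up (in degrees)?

357°

triadic ↑ +120°: 329 + 120 = 449 → 449 − 360 = 89°
analog 28° ↑ +28°: 89 + 28 = 117°
triadic ↓ −120°: 117 − 120 = -3 → -3 + 360 = 357°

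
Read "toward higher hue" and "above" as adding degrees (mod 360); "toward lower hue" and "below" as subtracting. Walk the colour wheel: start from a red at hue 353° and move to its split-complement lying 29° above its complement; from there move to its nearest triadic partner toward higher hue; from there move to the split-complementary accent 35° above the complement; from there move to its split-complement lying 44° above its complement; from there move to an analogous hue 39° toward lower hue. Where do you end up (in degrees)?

+209° (split-comp 29° ↑): 353 + 209 = 562 → 562 − 360 = 202°
+120° (triadic ↑): 202 + 120 = 322°
+215° (split-comp 35° ↑): 322 + 215 = 537 → 537 − 360 = 177°
+224° (split-comp 44° ↑): 177 + 224 = 401 → 401 − 360 = 41°
−39° (analog 39° ↓): 41 − 39 = 2°

2°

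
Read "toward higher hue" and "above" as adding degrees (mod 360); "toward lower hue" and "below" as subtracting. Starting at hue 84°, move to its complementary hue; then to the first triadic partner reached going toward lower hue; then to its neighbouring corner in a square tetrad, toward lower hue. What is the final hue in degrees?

54°

+180° (complement): 84 + 180 = 264°
−120° (triadic ↓): 264 − 120 = 144°
−90° (square ↓): 144 − 90 = 54°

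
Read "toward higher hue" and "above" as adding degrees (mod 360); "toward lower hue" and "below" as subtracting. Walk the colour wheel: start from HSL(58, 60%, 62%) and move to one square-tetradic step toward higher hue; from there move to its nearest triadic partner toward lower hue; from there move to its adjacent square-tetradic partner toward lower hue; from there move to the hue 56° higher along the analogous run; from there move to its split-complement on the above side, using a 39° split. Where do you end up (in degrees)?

58 + 90 = 148°   (square ↑)
148 − 120 = 28°   (triadic ↓)
28 − 90 = -62 → -62 + 360 = 298°   (square ↓)
298 + 56 = 354°   (analog 56° ↑)
354 + 219 = 573 → 573 − 360 = 213°   (split-comp 39° ↑)

213°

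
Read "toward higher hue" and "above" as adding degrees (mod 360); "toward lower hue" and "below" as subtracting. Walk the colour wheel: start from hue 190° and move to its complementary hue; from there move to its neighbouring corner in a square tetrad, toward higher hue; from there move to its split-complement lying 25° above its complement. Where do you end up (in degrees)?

complement +180°: 190 + 180 = 370 → 370 − 360 = 10°
square ↑ +90°: 10 + 90 = 100°
split-comp 25° ↑ +205°: 100 + 205 = 305°

305°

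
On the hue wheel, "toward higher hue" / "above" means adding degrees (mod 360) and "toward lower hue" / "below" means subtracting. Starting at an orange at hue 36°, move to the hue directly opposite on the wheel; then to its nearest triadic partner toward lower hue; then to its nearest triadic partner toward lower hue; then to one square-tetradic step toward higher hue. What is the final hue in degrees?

complement +180°: 36 + 180 = 216°
triadic ↓ −120°: 216 − 120 = 96°
triadic ↓ −120°: 96 − 120 = -24 → -24 + 360 = 336°
square ↑ +90°: 336 + 90 = 426 → 426 − 360 = 66°

66°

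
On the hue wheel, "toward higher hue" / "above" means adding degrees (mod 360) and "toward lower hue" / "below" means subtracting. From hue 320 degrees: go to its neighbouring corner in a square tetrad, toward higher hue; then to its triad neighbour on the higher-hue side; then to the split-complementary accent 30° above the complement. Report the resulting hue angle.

320 + 90 = 410 → 410 − 360 = 50°   (square ↑)
50 + 120 = 170°   (triadic ↑)
170 + 210 = 380 → 380 − 360 = 20°   (split-comp 30° ↑)

20°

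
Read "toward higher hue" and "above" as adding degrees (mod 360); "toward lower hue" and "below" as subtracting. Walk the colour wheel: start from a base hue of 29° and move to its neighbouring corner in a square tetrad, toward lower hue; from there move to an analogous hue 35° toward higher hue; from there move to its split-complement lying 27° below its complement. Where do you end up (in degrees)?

−90° (square ↓): 29 − 90 = -61 → -61 + 360 = 299°
+35° (analog 35° ↑): 299 + 35 = 334°
+153° (split-comp 27° ↓): 334 + 153 = 487 → 487 − 360 = 127°

127°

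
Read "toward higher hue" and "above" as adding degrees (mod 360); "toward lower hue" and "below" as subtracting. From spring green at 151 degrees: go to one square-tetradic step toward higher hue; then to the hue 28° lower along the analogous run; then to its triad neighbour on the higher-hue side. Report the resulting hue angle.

square ↑ +90°: 151 + 90 = 241°
analog 28° ↓ −28°: 241 − 28 = 213°
triadic ↑ +120°: 213 + 120 = 333°

333°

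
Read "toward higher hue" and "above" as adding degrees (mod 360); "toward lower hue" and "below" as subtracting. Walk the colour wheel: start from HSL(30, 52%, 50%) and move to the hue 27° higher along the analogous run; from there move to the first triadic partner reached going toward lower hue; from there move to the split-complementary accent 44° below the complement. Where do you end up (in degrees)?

73°

30 + 27 = 57°   (analog 27° ↑)
57 − 120 = -63 → -63 + 360 = 297°   (triadic ↓)
297 + 136 = 433 → 433 − 360 = 73°   (split-comp 44° ↓)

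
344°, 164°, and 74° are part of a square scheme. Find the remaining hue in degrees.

A square tetradic scheme places four hues every 90°.
The full set through 74° is {74°, 164°, 254°, 344°}.
Given {74°, 164°, 344°}, the missing hue is 254°.

254°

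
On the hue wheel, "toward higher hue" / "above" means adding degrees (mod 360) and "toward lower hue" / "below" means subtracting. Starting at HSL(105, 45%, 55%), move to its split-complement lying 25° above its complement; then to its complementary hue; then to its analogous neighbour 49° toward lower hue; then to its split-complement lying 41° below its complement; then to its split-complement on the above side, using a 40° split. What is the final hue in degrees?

80°

105 + 205 = 310°   (split-comp 25° ↑)
310 + 180 = 490 → 490 − 360 = 130°   (complement)
130 − 49 = 81°   (analog 49° ↓)
81 + 139 = 220°   (split-comp 41° ↓)
220 + 220 = 440 → 440 − 360 = 80°   (split-comp 40° ↑)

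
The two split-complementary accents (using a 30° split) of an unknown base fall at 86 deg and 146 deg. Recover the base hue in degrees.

296°

The accents sit 30° either side of the complement, so the complement is their short-arc midpoint on the wheel.
Short-arc midpoint of 86° and 146°: 116°.
Base is 180° from the complement: 116 − 180 = -64 → -64 + 360 = 296°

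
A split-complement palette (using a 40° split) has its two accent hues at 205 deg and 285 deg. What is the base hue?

The accents sit 40° either side of the complement, so the complement is their short-arc midpoint on the wheel.
Short-arc midpoint of 205° and 285°: 245°.
Base is 180° from the complement: 245 − 180 = 65°

65°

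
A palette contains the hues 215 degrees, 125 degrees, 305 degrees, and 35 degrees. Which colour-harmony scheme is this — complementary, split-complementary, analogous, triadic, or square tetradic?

square tetradic

Sort the hues: 35°, 125°, 215°, 305°.
Successive gaps around the wheel: 90°, 90°, 90°, 90°.
Four hues every 90° form a square tetradic scheme.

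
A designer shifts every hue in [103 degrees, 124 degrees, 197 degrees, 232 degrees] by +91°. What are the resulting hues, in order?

194°, 215°, 288°, 323°

103 + 91 = 194°
124 + 91 = 215°
197 + 91 = 288°
232 + 91 = 323°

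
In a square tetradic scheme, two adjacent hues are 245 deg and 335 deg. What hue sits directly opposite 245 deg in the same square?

A square tetradic scheme places four hues 90° apart; opposite corners are 180° apart.
245 + 180 = 425 → 425 − 360 = 65°

65°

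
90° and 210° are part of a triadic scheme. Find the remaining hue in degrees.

A triad places three hues 120° apart.
The full set through 90° is {90°, 210°, 330°}.
Given {90°, 210°}, the missing hue is 330°.

330°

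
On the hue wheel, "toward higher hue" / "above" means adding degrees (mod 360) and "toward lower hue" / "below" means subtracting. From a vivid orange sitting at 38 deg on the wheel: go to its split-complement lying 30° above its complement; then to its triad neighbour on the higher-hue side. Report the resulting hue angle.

8°

38 + 210 = 248°   (split-comp 30° ↑)
248 + 120 = 368 → 368 − 360 = 8°   (triadic ↑)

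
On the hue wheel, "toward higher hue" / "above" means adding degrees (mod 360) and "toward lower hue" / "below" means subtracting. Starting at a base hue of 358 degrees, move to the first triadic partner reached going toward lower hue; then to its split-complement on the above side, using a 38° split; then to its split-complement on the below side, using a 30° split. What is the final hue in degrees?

358 − 120 = 238°   (triadic ↓)
238 + 218 = 456 → 456 − 360 = 96°   (split-comp 38° ↑)
96 + 150 = 246°   (split-comp 30° ↓)

246°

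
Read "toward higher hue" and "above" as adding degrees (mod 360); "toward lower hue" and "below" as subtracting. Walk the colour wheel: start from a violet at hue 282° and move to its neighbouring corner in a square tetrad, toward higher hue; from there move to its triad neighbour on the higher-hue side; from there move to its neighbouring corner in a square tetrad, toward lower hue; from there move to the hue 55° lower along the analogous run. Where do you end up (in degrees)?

347°

+90° (square ↑): 282 + 90 = 372 → 372 − 360 = 12°
+120° (triadic ↑): 12 + 120 = 132°
−90° (square ↓): 132 − 90 = 42°
−55° (analog 55° ↓): 42 − 55 = -13 → -13 + 360 = 347°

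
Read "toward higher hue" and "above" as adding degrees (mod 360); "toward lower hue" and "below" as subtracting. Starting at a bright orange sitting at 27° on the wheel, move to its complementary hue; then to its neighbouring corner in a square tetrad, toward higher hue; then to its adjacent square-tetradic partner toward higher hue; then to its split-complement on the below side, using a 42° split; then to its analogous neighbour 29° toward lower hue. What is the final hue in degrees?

complement +180°: 27 + 180 = 207°
square ↑ +90°: 207 + 90 = 297°
square ↑ +90°: 297 + 90 = 387 → 387 − 360 = 27°
split-comp 42° ↓ +138°: 27 + 138 = 165°
analog 29° ↓ −29°: 165 − 29 = 136°

136°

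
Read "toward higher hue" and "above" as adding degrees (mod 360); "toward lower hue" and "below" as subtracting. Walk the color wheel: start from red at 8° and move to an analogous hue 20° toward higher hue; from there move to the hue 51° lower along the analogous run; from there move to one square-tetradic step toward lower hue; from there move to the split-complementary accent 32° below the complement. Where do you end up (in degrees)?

35°

8 + 20 = 28°   (analog 20° ↑)
28 − 51 = -23 → -23 + 360 = 337°   (analog 51° ↓)
337 − 90 = 247°   (square ↓)
247 + 148 = 395 → 395 − 360 = 35°   (split-comp 32° ↓)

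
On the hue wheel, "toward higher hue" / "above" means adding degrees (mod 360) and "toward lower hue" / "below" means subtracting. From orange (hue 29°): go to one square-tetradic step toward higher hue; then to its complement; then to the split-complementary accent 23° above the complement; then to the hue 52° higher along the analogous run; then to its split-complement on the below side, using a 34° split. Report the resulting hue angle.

29 + 90 = 119°   (square ↑)
119 + 180 = 299°   (complement)
299 + 203 = 502 → 502 − 360 = 142°   (split-comp 23° ↑)
142 + 52 = 194°   (analog 52° ↑)
194 + 146 = 340°   (split-comp 34° ↓)

340°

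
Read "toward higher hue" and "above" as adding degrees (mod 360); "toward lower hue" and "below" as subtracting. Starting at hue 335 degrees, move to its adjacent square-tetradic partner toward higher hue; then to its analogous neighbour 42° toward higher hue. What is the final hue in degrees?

107°

335 + 90 = 425 → 425 − 360 = 65°   (square ↑)
65 + 42 = 107°   (analog 42° ↑)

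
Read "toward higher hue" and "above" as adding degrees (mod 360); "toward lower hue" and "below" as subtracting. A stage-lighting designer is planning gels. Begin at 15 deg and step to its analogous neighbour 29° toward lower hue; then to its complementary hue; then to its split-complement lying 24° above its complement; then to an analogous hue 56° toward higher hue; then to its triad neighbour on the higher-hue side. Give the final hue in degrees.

186°

analog 29° ↓ −29°: 15 − 29 = -14 → -14 + 360 = 346°
complement +180°: 346 + 180 = 526 → 526 − 360 = 166°
split-comp 24° ↑ +204°: 166 + 204 = 370 → 370 − 360 = 10°
analog 56° ↑ +56°: 10 + 56 = 66°
triadic ↑ +120°: 66 + 120 = 186°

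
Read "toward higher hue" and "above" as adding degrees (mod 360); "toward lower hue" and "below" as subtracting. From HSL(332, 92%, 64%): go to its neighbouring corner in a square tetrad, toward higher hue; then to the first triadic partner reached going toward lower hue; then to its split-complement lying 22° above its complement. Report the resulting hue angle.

144°

square ↑ +90°: 332 + 90 = 422 → 422 − 360 = 62°
triadic ↓ −120°: 62 − 120 = -58 → -58 + 360 = 302°
split-comp 22° ↑ +202°: 302 + 202 = 504 → 504 − 360 = 144°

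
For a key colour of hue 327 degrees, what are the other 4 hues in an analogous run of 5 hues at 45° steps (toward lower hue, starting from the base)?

Analogous hues sit every 45° along the wheel.
327 − 45 = 282°
327 − 90 = 237°
327 − 135 = 192°
327 − 180 = 147°

282°, 237°, 192°, and 147°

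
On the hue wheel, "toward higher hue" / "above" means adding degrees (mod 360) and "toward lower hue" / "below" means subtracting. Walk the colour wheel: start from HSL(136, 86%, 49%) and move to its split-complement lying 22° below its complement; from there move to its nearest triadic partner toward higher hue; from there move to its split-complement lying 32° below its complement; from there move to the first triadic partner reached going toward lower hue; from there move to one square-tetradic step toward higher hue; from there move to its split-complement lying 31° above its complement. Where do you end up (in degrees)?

23°

+158° (split-comp 22° ↓): 136 + 158 = 294°
+120° (triadic ↑): 294 + 120 = 414 → 414 − 360 = 54°
+148° (split-comp 32° ↓): 54 + 148 = 202°
−120° (triadic ↓): 202 − 120 = 82°
+90° (square ↑): 82 + 90 = 172°
+211° (split-comp 31° ↑): 172 + 211 = 383 → 383 − 360 = 23°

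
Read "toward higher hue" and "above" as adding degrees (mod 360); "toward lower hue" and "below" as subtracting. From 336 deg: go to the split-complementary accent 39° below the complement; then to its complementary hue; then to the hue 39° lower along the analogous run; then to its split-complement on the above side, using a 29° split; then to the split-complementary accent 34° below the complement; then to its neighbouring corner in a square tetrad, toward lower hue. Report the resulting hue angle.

163°

336 + 141 = 477 → 477 − 360 = 117°   (split-comp 39° ↓)
117 + 180 = 297°   (complement)
297 − 39 = 258°   (analog 39° ↓)
258 + 209 = 467 → 467 − 360 = 107°   (split-comp 29° ↑)
107 + 146 = 253°   (split-comp 34° ↓)
253 − 90 = 163°   (square ↓)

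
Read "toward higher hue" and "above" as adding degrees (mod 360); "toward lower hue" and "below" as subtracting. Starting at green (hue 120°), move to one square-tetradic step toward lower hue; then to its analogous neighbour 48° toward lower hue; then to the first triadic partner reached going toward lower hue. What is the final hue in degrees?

222°

120 − 90 = 30°   (square ↓)
30 − 48 = -18 → -18 + 360 = 342°   (analog 48° ↓)
342 − 120 = 222°   (triadic ↓)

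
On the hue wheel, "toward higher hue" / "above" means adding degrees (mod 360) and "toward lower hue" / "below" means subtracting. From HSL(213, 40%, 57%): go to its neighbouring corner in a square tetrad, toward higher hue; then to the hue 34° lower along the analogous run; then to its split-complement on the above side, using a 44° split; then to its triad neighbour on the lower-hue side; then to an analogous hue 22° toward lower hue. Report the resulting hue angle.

351°

+90° (square ↑): 213 + 90 = 303°
−34° (analog 34° ↓): 303 − 34 = 269°
+224° (split-comp 44° ↑): 269 + 224 = 493 → 493 − 360 = 133°
−120° (triadic ↓): 133 − 120 = 13°
−22° (analog 22° ↓): 13 − 22 = -9 → -9 + 360 = 351°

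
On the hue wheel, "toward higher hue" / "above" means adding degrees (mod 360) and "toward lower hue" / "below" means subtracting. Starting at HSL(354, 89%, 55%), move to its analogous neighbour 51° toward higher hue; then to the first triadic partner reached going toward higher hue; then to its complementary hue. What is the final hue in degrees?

345°

+51° (analog 51° ↑): 354 + 51 = 405 → 405 − 360 = 45°
+120° (triadic ↑): 45 + 120 = 165°
+180° (complement): 165 + 180 = 345°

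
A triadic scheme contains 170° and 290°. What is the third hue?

A triad spaces three hues 120° apart.
The full set is {50°, 170°, 290°}.

50°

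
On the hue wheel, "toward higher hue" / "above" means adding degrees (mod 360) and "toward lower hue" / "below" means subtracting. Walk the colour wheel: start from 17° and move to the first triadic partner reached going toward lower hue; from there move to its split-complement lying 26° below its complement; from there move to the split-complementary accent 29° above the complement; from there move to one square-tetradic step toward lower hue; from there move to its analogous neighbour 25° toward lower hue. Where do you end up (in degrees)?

triadic ↓ −120°: 17 − 120 = -103 → -103 + 360 = 257°
split-comp 26° ↓ +154°: 257 + 154 = 411 → 411 − 360 = 51°
split-comp 29° ↑ +209°: 51 + 209 = 260°
square ↓ −90°: 260 − 90 = 170°
analog 25° ↓ −25°: 170 − 25 = 145°

145°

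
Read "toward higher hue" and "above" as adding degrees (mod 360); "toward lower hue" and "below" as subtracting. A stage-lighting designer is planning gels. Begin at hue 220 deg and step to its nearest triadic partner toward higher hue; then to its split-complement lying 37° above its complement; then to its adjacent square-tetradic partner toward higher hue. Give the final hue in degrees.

triadic ↑ +120°: 220 + 120 = 340°
split-comp 37° ↑ +217°: 340 + 217 = 557 → 557 − 360 = 197°
square ↑ +90°: 197 + 90 = 287°

287°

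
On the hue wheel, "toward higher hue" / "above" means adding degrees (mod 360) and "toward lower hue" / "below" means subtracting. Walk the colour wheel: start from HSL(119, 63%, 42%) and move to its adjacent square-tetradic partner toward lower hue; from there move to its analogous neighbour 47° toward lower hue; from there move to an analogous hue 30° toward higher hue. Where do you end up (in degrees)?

−90° (square ↓): 119 − 90 = 29°
−47° (analog 47° ↓): 29 − 47 = -18 → -18 + 360 = 342°
+30° (analog 30° ↑): 342 + 30 = 372 → 372 − 360 = 12°

12°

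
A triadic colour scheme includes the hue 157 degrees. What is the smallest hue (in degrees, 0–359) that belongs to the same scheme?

A triad places three hues 120° apart.
The full set through 157° is {37°, 157°, 277°}.

37°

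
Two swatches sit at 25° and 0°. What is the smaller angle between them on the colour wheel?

|25 − 0| = 25.
25 ≤ 180, so the shorter arc is 25°.

25°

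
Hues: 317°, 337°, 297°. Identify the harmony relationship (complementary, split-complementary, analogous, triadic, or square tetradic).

Sort the hues: 297°, 317°, 337°.
Successive gaps around the wheel: 20°, 20°, 320°.
A run of hues at equal small steps (20°) with one large closing gap is an analogous group.

analogous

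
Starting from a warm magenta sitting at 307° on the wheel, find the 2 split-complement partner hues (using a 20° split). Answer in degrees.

107° and 147°

Split-complementary hues sit 20° either side of the complement.
Complement of 307°: 307 + 180 = 487 → 487 − 360 = 127°
127 − 20 = 107°
127 + 20 = 147°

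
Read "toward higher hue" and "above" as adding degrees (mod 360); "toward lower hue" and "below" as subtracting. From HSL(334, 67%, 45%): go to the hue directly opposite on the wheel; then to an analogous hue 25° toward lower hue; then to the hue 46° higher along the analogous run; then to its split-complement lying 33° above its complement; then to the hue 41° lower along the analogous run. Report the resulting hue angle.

+180° (complement): 334 + 180 = 514 → 514 − 360 = 154°
−25° (analog 25° ↓): 154 − 25 = 129°
+46° (analog 46° ↑): 129 + 46 = 175°
+213° (split-comp 33° ↑): 175 + 213 = 388 → 388 − 360 = 28°
−41° (analog 41° ↓): 28 − 41 = -13 → -13 + 360 = 347°

347°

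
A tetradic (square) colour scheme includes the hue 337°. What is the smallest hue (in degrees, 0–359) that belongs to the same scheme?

A square tetradic scheme places four hues every 90°.
The full set through 337° is {67°, 157°, 247°, 337°}.

67°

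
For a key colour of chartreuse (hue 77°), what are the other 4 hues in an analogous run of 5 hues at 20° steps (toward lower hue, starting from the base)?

Analogous hues sit every 20° along the wheel.
77 − 20 = 57°
77 − 40 = 37°
77 − 60 = 17°
77 − 80 = -3 → -3 + 360 = 357°

57°, 37°, 17° and 357°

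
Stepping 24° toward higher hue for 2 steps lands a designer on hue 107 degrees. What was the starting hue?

2 steps of 24° (toward higher hue) give a net shift of +48°.
Start = end − shift: 107 − 48 = 59°

59°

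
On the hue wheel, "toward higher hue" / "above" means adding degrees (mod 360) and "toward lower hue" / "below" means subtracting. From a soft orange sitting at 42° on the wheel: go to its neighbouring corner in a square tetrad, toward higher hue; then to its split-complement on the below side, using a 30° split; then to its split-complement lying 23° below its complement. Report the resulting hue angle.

79°

42 + 90 = 132°   (square ↑)
132 + 150 = 282°   (split-comp 30° ↓)
282 + 157 = 439 → 439 − 360 = 79°   (split-comp 23° ↓)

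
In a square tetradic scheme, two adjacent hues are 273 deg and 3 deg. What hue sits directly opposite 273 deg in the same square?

A square tetradic scheme places four hues 90° apart; opposite corners are 180° apart.
273 + 180 = 453 → 453 − 360 = 93°

93°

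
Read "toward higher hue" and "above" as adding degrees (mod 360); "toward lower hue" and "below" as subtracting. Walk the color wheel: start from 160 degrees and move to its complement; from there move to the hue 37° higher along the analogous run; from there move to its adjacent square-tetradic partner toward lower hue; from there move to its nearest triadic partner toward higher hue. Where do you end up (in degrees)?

47°

+180° (complement): 160 + 180 = 340°
+37° (analog 37° ↑): 340 + 37 = 377 → 377 − 360 = 17°
−90° (square ↓): 17 − 90 = -73 → -73 + 360 = 287°
+120° (triadic ↑): 287 + 120 = 407 → 407 − 360 = 47°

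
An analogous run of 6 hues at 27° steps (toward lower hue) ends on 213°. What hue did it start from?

5 steps of 27° (toward lower hue) give a net shift of −135°.
Start = end − shift: 213 + 135 = 348°

348°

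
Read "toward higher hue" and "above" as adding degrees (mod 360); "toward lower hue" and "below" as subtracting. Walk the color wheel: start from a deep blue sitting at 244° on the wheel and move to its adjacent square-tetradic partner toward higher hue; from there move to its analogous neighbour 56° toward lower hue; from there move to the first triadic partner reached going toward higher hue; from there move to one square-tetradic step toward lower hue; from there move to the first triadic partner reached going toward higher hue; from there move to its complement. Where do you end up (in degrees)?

244 + 90 = 334°   (square ↑)
334 − 56 = 278°   (analog 56° ↓)
278 + 120 = 398 → 398 − 360 = 38°   (triadic ↑)
38 − 90 = -52 → -52 + 360 = 308°   (square ↓)
308 + 120 = 428 → 428 − 360 = 68°   (triadic ↑)
68 + 180 = 248°   (complement)

248°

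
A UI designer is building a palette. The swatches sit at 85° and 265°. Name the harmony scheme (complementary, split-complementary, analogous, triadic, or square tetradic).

complementary

Sort the hues: 85°, 265°.
Successive gaps around the wheel: 180°, 180°.
Two hues 180° apart are complementary.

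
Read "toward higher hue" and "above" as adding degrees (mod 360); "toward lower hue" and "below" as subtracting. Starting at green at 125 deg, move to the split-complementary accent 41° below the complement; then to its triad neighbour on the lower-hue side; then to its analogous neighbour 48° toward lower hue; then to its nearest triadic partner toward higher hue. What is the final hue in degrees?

216°

+139° (split-comp 41° ↓): 125 + 139 = 264°
−120° (triadic ↓): 264 − 120 = 144°
−48° (analog 48° ↓): 144 − 48 = 96°
+120° (triadic ↑): 96 + 120 = 216°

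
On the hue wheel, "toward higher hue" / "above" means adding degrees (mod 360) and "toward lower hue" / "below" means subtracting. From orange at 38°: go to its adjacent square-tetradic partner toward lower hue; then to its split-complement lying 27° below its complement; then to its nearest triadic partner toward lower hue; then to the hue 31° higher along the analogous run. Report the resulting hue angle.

square ↓ −90°: 38 − 90 = -52 → -52 + 360 = 308°
split-comp 27° ↓ +153°: 308 + 153 = 461 → 461 − 360 = 101°
triadic ↓ −120°: 101 − 120 = -19 → -19 + 360 = 341°
analog 31° ↑ +31°: 341 + 31 = 372 → 372 − 360 = 12°

12°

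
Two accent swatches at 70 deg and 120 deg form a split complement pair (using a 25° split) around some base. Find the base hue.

The accents sit 25° either side of the complement, so the complement is their short-arc midpoint on the wheel.
Short-arc midpoint of 70° and 120°: 95°.
Base is 180° from the complement: 95 − 180 = -85 → -85 + 360 = 275°

275°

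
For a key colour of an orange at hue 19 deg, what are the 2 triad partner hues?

A triad places three hues 120° apart.
19 + 120 = 139°
19 + 240 = 259°

139° and 259°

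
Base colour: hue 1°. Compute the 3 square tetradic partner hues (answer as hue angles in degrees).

A square tetradic scheme places four hues every 90°.
1 + 90 = 91°
1 + 180 = 181°
1 + 270 = 271°

91°, 181° and 271°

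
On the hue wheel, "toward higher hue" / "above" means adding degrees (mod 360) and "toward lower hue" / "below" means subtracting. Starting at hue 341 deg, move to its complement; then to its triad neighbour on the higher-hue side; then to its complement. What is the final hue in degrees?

+180° (complement): 341 + 180 = 521 → 521 − 360 = 161°
+120° (triadic ↑): 161 + 120 = 281°
+180° (complement): 281 + 180 = 461 → 461 − 360 = 101°

101°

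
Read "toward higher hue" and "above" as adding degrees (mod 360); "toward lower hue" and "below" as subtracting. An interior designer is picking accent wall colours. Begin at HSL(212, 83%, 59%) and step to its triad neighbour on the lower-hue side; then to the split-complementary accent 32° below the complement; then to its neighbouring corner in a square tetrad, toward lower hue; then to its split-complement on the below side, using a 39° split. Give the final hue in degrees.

291°

−120° (triadic ↓): 212 − 120 = 92°
+148° (split-comp 32° ↓): 92 + 148 = 240°
−90° (square ↓): 240 − 90 = 150°
+141° (split-comp 39° ↓): 150 + 141 = 291°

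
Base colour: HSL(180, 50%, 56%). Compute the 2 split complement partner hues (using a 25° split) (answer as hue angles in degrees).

335° and 25°

Complement of 180°: 180 + 180 = 360 → 360 − 360 = 0°
0 − 25 = -25 → -25 + 360 = 335°
0 + 25 = 25°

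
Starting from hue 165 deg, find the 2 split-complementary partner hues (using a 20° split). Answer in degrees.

Complement of 165 deg: 165 + 180 = 345°
345 − 20 = 325°
345 + 20 = 365 → 365 − 360 = 5°

325° and 5°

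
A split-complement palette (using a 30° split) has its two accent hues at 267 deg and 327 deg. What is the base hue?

117°

The accents sit 30° either side of the complement, so the complement is their short-arc midpoint on the wheel.
Short-arc midpoint of 267° and 327°: 297°.
Base is 180° from the complement: 297 − 180 = 117°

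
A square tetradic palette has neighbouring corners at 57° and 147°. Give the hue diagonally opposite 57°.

A square tetradic scheme places four hues 90° apart; opposite corners are 180° apart.
57 + 180 = 237°

237°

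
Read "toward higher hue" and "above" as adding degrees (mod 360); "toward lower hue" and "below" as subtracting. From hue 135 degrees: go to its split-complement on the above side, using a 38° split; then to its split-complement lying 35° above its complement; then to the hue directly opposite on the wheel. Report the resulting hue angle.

+218° (split-comp 38° ↑): 135 + 218 = 353°
+215° (split-comp 35° ↑): 353 + 215 = 568 → 568 − 360 = 208°
+180° (complement): 208 + 180 = 388 → 388 − 360 = 28°

28°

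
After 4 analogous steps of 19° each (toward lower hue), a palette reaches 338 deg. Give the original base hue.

54°

4 steps of 19° (toward lower hue) give a net shift of −76°.
Start = end − shift: 338 + 76 = 414 → 414 − 360 = 54°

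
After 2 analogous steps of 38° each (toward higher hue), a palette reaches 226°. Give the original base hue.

150°

2 steps of 38° (toward higher hue) give a net shift of +76°.
Start = end − shift: 226 − 76 = 150°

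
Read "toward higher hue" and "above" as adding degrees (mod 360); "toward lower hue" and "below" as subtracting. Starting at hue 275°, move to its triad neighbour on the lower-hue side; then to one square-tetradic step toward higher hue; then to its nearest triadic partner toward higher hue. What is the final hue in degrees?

triadic ↓ −120°: 275 − 120 = 155°
square ↑ +90°: 155 + 90 = 245°
triadic ↑ +120°: 245 + 120 = 365 → 365 − 360 = 5°

5°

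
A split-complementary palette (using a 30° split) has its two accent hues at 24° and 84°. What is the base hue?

234°

The accents sit 30° either side of the complement, so the complement is their short-arc midpoint on the wheel.
Short-arc midpoint of 24° and 84°: 54°.
Base is 180° from the complement: 54 − 180 = -126 → -126 + 360 = 234°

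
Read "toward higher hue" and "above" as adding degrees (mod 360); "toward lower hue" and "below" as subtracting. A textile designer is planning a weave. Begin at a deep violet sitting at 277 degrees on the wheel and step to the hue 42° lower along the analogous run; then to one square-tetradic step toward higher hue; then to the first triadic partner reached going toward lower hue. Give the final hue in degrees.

277 − 42 = 235°   (analog 42° ↓)
235 + 90 = 325°   (square ↑)
325 − 120 = 205°   (triadic ↓)

205°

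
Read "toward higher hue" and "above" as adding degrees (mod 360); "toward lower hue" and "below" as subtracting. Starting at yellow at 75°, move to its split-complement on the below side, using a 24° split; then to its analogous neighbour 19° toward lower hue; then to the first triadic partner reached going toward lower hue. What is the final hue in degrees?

92°

75 + 156 = 231°   (split-comp 24° ↓)
231 − 19 = 212°   (analog 19° ↓)
212 − 120 = 92°   (triadic ↓)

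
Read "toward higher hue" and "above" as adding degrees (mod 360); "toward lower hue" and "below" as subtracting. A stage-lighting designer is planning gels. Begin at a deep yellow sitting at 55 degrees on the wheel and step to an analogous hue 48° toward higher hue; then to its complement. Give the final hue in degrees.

283°

analog 48° ↑ +48°: 55 + 48 = 103°
complement +180°: 103 + 180 = 283°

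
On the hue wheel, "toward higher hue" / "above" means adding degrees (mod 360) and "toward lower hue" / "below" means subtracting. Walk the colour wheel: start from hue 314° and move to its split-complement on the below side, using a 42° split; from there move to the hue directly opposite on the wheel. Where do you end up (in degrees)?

272°

split-comp 42° ↓ +138°: 314 + 138 = 452 → 452 − 360 = 92°
complement +180°: 92 + 180 = 272°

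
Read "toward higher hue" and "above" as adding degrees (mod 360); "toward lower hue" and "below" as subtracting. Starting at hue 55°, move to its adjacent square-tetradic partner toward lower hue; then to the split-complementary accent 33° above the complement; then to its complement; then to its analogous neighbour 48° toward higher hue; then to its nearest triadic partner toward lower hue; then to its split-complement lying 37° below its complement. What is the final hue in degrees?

55 − 90 = -35 → -35 + 360 = 325°   (square ↓)
325 + 213 = 538 → 538 − 360 = 178°   (split-comp 33° ↑)
178 + 180 = 358°   (complement)
358 + 48 = 406 → 406 − 360 = 46°   (analog 48° ↑)
46 − 120 = -74 → -74 + 360 = 286°   (triadic ↓)
286 + 143 = 429 → 429 − 360 = 69°   (split-comp 37° ↓)

69°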